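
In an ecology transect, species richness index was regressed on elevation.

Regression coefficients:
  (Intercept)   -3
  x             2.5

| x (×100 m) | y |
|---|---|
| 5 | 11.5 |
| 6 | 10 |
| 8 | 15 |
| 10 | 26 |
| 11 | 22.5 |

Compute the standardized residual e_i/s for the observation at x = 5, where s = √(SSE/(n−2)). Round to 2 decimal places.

x=5: ŷ = -3 + 2.5·5 = 9.5; e = 11.5 − 9.5 = 2
x=6: ŷ = -3 + 2.5·6 = 12; e = 10 − 12 = -2
x=8: ŷ = -3 + 2.5·8 = 17; e = 15 − 17 = -2
x=10: ŷ = -3 + 2.5·10 = 22; e = 26 − 22 = 4
x=11: ŷ = -3 + 2.5·11 = 24.5; e = 22.5 − 24.5 = -2
SSE = 4 + 4 + 4 + 16 + 4 = 32
s = √(32/3) = 3.26599
e/s = 2 / 3.26599 = 0.61

0.61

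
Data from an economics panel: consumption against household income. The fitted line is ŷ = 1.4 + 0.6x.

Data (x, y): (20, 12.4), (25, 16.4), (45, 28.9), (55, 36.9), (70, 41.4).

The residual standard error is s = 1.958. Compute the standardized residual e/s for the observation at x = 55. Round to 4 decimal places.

1.2768

ŷ = 1.4 + 0.6·55 = 34.4
e = 36.9 − 34.4 = 2.5
e/s = 2.5 / 1.958 = 1.2768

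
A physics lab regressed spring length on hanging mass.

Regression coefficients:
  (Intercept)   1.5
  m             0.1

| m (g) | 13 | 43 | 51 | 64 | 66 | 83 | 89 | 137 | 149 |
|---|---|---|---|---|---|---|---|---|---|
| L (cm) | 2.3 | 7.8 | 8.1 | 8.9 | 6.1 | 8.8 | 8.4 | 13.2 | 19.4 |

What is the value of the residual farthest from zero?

e = 3

m=13: ŷ = 1.5 + 0.1·13 = 2.8; e = 2.3 − 2.8 = -0.5
m=43: ŷ = 1.5 + 0.1·43 = 5.8; e = 7.8 − 5.8 = 2
m=51: ŷ = 1.5 + 0.1·51 = 6.6; e = 8.1 − 6.6 = 1.5
m=64: ŷ = 1.5 + 0.1·64 = 7.9; e = 8.9 − 7.9 = 1
m=66: ŷ = 1.5 + 0.1·66 = 8.1; e = 6.1 − 8.1 = -2
m=83: ŷ = 1.5 + 0.1·83 = 9.8; e = 8.8 − 9.8 = -1
m=89: ŷ = 1.5 + 0.1·89 = 10.4; e = 8.4 − 10.4 = -2
m=137: ŷ = 1.5 + 0.1·137 = 15.2; e = 13.2 − 15.2 = -2
m=149: ŷ = 1.5 + 0.1·149 = 16.4; e = 19.4 − 16.4 = 3
Largest |e| is 3 at m = 149, residual 3.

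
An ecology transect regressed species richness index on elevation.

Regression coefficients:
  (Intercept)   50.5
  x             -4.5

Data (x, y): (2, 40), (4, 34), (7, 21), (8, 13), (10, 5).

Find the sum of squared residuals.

x=2: ŷ = 50.5 − 4.5·2 = 41.5; r = 40 − 41.5 = -1.5
x=4: ŷ = 50.5 − 4.5·4 = 32.5; r = 34 − 32.5 = 1.5
x=7: ŷ = 50.5 − 4.5·7 = 19; r = 21 − 19 = 2
x=8: ŷ = 50.5 − 4.5·8 = 14.5; r = 13 − 14.5 = -1.5
x=10: ŷ = 50.5 − 4.5·10 = 5.5; r = 5 − 5.5 = -0.5
SSE = 2.25 + 2.25 + 4 + 2.25 + 0.25 = 11

SSE = 11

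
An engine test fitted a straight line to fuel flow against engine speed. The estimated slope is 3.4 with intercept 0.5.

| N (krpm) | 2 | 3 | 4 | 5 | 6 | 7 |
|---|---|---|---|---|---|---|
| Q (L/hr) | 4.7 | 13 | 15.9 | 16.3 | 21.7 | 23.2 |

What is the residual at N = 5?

r = -1.2

Q̂ = 0.5 + 3.4·5 = 17.5
r = 16.3 − 17.5 = -1.2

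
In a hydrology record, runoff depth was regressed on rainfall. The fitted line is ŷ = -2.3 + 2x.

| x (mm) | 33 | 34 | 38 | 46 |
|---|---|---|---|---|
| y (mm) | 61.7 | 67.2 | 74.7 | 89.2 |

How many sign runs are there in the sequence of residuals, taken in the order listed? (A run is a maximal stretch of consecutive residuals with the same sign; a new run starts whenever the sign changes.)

x=33: ŷ = -2.3 + 2·33 = 63.7; e = 61.7 − 63.7 = -2
x=34: ŷ = -2.3 + 2·34 = 65.7; e = 67.2 − 65.7 = 1.5
x=38: ŷ = -2.3 + 2·38 = 73.7; e = 74.7 − 73.7 = 1
x=46: ŷ = -2.3 + 2·46 = 89.7; e = 89.2 − 89.7 = -0.5
Signs: − + + −
Runs: −×1, +×2, −×1 → 3

3 runs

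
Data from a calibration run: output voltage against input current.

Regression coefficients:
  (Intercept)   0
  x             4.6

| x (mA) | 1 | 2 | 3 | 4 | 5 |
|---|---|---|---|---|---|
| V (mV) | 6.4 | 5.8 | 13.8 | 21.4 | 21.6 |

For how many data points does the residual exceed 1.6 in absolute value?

3

x=1: ŷ = 4.6·1 = 4.6; e = 6.4 − 4.6 = 1.8
x=2: ŷ = 4.6·2 = 9.2; e = 5.8 − 9.2 = -3.4
x=3: ŷ = 4.6·3 = 13.8; e = 13.8 − 13.8 = 0
x=4: ŷ = 4.6·4 = 18.4; e = 21.4 − 18.4 = 3
x=5: ŷ = 4.6·5 = 23; e = 21.6 − 23 = -1.4
|e| > 1.6: x=1 (|e|=1.8), x=2 (|e|=3.4), x=4 (|e|=3) → 3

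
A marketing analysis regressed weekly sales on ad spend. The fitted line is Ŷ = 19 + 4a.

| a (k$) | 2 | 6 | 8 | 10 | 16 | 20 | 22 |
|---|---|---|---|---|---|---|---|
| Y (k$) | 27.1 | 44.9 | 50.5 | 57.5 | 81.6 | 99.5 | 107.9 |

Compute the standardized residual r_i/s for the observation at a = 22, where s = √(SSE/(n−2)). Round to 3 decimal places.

a=2: Ŷ = 19 + 4·2 = 27; r = 27.1 − 27 = 0.1
a=6: Ŷ = 19 + 4·6 = 43; r = 44.9 − 43 = 1.9
a=8: Ŷ = 19 + 4·8 = 51; r = 50.5 − 51 = -0.5
a=10: Ŷ = 19 + 4·10 = 59; r = 57.5 − 59 = -1.5
a=16: Ŷ = 19 + 4·16 = 83; r = 81.6 − 83 = -1.4
a=20: Ŷ = 19 + 4·20 = 99; r = 99.5 − 99 = 0.5
a=22: Ŷ = 19 + 4·22 = 107; r = 107.9 − 107 = 0.9
SSE = 0.01 + 3.61 + 0.25 + 2.25 + 1.96 + 0.25 + 0.81 = 9.14
s = √(9.14/5) = 1.35204
r/s = 0.9 / 1.35204 = 0.666

0.666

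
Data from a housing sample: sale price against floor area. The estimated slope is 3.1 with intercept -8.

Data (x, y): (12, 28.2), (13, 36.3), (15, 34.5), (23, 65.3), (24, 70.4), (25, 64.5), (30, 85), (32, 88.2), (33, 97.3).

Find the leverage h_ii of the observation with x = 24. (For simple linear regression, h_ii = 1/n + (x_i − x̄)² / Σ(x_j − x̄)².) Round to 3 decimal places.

h = 0.113

x̄ = (12 + 13 + 15 + 23 + 24 + 25 + 30 + 32 + 33)/9 = 23
Σ(x − x̄)² = 121 + 100 + 64 + 0 + 1 + 4 + 49 + 81 + 100 = 520
h = 1/9 + (1)²/520 = 0.111111 + 0.00192308 = 0.113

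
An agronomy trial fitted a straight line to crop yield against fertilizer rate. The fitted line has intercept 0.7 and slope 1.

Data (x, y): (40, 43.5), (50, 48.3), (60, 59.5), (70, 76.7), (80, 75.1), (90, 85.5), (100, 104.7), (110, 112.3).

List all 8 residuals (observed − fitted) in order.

2.8, -2.4, -1.2, 6, -5.6, -5.2, 4, 1.6

x=40: ŷ = 0.7 + 40 = 40.7; r = 43.5 − 40.7 = 2.8
x=50: ŷ = 0.7 + 50 = 50.7; r = 48.3 − 50.7 = -2.4
x=60: ŷ = 0.7 + 60 = 60.7; r = 59.5 − 60.7 = -1.2
x=70: ŷ = 0.7 + 70 = 70.7; r = 76.7 − 70.7 = 6
x=80: ŷ = 0.7 + 80 = 80.7; r = 75.1 − 80.7 = -5.6
x=90: ŷ = 0.7 + 90 = 90.7; r = 85.5 − 90.7 = -5.2
x=100: ŷ = 0.7 + 100 = 100.7; r = 104.7 − 100.7 = 4
x=110: ŷ = 0.7 + 110 = 110.7; r = 112.3 − 110.7 = 1.6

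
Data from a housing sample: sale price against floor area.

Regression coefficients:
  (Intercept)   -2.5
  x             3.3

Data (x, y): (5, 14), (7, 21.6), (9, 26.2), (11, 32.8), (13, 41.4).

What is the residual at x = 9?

r = -1

ŷ = -2.5 + 3.3·9 = 27.2
r = 26.2 − 27.2 = -1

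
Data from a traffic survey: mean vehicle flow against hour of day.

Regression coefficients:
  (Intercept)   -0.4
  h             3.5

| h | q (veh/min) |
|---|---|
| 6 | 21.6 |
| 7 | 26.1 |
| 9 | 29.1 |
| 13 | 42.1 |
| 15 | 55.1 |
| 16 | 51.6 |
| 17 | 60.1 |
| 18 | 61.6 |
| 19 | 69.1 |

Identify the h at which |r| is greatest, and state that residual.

h=6: q̂ = -0.4 + 3.5·6 = 20.6; r = 21.6 − 20.6 = 1
h=7: q̂ = -0.4 + 3.5·7 = 24.1; r = 26.1 − 24.1 = 2
h=9: q̂ = -0.4 + 3.5·9 = 31.1; r = 29.1 − 31.1 = -2
h=13: q̂ = -0.4 + 3.5·13 = 45.1; r = 42.1 − 45.1 = -3
h=15: q̂ = -0.4 + 3.5·15 = 52.1; r = 55.1 − 52.1 = 3
h=16: q̂ = -0.4 + 3.5·16 = 55.6; r = 51.6 − 55.6 = -4
h=17: q̂ = -0.4 + 3.5·17 = 59.1; r = 60.1 − 59.1 = 1
h=18: q̂ = -0.4 + 3.5·18 = 62.6; r = 61.6 − 62.6 = -1
h=19: q̂ = -0.4 + 3.5·19 = 66.1; r = 69.1 − 66.1 = 3
Largest |r| is 4 at h = 16, residual -4.

h = 16, r = -4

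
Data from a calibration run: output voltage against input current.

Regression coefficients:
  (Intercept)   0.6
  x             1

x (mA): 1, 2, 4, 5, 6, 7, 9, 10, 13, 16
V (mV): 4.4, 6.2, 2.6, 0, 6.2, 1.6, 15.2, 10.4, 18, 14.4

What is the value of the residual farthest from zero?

x=1: ŷ = 0.6 + 1 = 1.6; r = 4.4 − 1.6 = 2.8
x=2: ŷ = 0.6 + 2 = 2.6; r = 6.2 − 2.6 = 3.6
x=4: ŷ = 0.6 + 4 = 4.6; r = 2.6 − 4.6 = -2
x=5: ŷ = 0.6 + 5 = 5.6; r = 0 − 5.6 = -5.6
x=6: ŷ = 0.6 + 6 = 6.6; r = 6.2 − 6.6 = -0.4
x=7: ŷ = 0.6 + 7 = 7.6; r = 1.6 − 7.6 = -6
x=9: ŷ = 0.6 + 9 = 9.6; r = 15.2 − 9.6 = 5.6
x=10: ŷ = 0.6 + 10 = 10.6; r = 10.4 − 10.6 = -0.2
x=13: ŷ = 0.6 + 13 = 13.6; r = 18 − 13.6 = 4.4
x=16: ŷ = 0.6 + 16 = 16.6; r = 14.4 − 16.6 = -2.2
Largest |r| is 6 at x = 7, residual -6.

r = -6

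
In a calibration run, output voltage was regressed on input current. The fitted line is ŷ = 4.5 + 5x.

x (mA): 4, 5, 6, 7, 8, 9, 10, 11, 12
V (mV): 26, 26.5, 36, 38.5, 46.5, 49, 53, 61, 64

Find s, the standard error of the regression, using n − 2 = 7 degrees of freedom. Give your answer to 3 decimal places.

s = 1.832

x=4: ŷ = 4.5 + 5·4 = 24.5; r = 26 − 24.5 = 1.5
x=5: ŷ = 4.5 + 5·5 = 29.5; r = 26.5 − 29.5 = -3
x=6: ŷ = 4.5 + 5·6 = 34.5; r = 36 − 34.5 = 1.5
x=7: ŷ = 4.5 + 5·7 = 39.5; r = 38.5 − 39.5 = -1
x=8: ŷ = 4.5 + 5·8 = 44.5; r = 46.5 − 44.5 = 2
x=9: ŷ = 4.5 + 5·9 = 49.5; r = 49 − 49.5 = -0.5
x=10: ŷ = 4.5 + 5·10 = 54.5; r = 53 − 54.5 = -1.5
x=11: ŷ = 4.5 + 5·11 = 59.5; r = 61 − 59.5 = 1.5
x=12: ŷ = 4.5 + 5·12 = 64.5; r = 64 − 64.5 = -0.5
SSE = 2.25 + 9 + 2.25 + 1 + 4 + 0.25 + 2.25 + 2.25 + 0.25 = 23.5
s = √(23.5/7) = √3.35714 ≈ 1.832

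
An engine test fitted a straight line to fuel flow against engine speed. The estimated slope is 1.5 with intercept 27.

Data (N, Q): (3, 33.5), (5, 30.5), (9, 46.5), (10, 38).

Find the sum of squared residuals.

N=3: ŷ = 27 + 1.5·3 = 31.5; r = 33.5 − 31.5 = 2
N=5: ŷ = 27 + 1.5·5 = 34.5; r = 30.5 − 34.5 = -4
N=9: ŷ = 27 + 1.5·9 = 40.5; r = 46.5 − 40.5 = 6
N=10: ŷ = 27 + 1.5·10 = 42; r = 38 − 42 = -4
SSE = 4 + 16 + 36 + 16 = 72

SSE = 72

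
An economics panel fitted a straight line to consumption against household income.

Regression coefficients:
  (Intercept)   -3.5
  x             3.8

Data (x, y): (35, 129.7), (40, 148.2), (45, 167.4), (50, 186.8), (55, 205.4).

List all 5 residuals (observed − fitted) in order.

0.2, -0.3, -0.1, 0.3, -0.1

x=35: ŷ = -3.5 + 3.8·35 = 129.5; r = 129.7 − 129.5 = 0.2
x=40: ŷ = -3.5 + 3.8·40 = 148.5; r = 148.2 − 148.5 = -0.3
x=45: ŷ = -3.5 + 3.8·45 = 167.5; r = 167.4 − 167.5 = -0.1
x=50: ŷ = -3.5 + 3.8·50 = 186.5; r = 186.8 − 186.5 = 0.3
x=55: ŷ = -3.5 + 3.8·55 = 205.5; r = 205.4 − 205.5 = -0.1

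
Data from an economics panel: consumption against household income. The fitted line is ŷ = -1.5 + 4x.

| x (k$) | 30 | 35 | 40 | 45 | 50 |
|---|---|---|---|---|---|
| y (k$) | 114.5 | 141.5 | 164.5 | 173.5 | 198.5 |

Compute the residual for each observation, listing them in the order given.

-4, 3, 6, -5, 0

x=30: ŷ = -1.5 + 4·30 = 118.5; e = 114.5 − 118.5 = -4
x=35: ŷ = -1.5 + 4·35 = 138.5; e = 141.5 − 138.5 = 3
x=40: ŷ = -1.5 + 4·40 = 158.5; e = 164.5 − 158.5 = 6
x=45: ŷ = -1.5 + 4·45 = 178.5; e = 173.5 − 178.5 = -5
x=50: ŷ = -1.5 + 4·50 = 198.5; e = 198.5 − 198.5 = 0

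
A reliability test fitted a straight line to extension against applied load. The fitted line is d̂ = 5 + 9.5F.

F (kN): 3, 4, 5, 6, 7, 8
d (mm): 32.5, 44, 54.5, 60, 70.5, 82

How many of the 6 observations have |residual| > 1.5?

F=3: d̂ = 5 + 9.5·3 = 33.5; e = 32.5 − 33.5 = -1
F=4: d̂ = 5 + 9.5·4 = 43; e = 44 − 43 = 1
F=5: d̂ = 5 + 9.5·5 = 52.5; e = 54.5 − 52.5 = 2
F=6: d̂ = 5 + 9.5·6 = 62; e = 60 − 62 = -2
F=7: d̂ = 5 + 9.5·7 = 71.5; e = 70.5 − 71.5 = -1
F=8: d̂ = 5 + 9.5·8 = 81; e = 82 − 81 = 1
|e| > 1.5: F=5 (|e|=2), F=6 (|e|=2) → 2

2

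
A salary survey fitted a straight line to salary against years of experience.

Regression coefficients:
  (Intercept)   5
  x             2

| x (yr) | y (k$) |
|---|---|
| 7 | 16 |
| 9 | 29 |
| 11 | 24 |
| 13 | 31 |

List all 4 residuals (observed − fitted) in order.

x=7: ŷ = 5 + 2·7 = 19; e = 16 − 19 = -3
x=9: ŷ = 5 + 2·9 = 23; e = 29 − 23 = 6
x=11: ŷ = 5 + 2·11 = 27; e = 24 − 27 = -3
x=13: ŷ = 5 + 2·13 = 31; e = 31 − 31 = 0

-3, 6, -3, 0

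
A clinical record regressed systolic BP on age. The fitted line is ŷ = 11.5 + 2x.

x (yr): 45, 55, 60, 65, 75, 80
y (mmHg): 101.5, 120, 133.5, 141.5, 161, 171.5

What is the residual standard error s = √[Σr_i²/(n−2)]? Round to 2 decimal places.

x=45: ŷ = 11.5 + 2·45 = 101.5; r = 101.5 − 101.5 = 0
x=55: ŷ = 11.5 + 2·55 = 121.5; r = 120 − 121.5 = -1.5
x=60: ŷ = 11.5 + 2·60 = 131.5; r = 133.5 − 131.5 = 2
x=65: ŷ = 11.5 + 2·65 = 141.5; r = 141.5 − 141.5 = 0
x=75: ŷ = 11.5 + 2·75 = 161.5; r = 161 − 161.5 = -0.5
x=80: ŷ = 11.5 + 2·80 = 171.5; r = 171.5 − 171.5 = 0
SSE = 0 + 2.25 + 4 + 0 + 0.25 + 0 = 6.5
s = √(6.5/4) = √1.625 ≈ 1.27

s = 1.27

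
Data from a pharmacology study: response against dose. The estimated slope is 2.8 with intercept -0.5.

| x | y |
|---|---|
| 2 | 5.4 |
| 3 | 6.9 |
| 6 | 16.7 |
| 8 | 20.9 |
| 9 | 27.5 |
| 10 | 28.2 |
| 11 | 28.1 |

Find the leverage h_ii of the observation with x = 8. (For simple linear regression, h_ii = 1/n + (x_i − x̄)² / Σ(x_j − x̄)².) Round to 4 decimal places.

h = 0.1567

x̄ = (2 + 3 + 6 + 8 + 9 + 10 + 11)/7 = 7
Σ(x − x̄)² = 25 + 16 + 1 + 1 + 4 + 9 + 16 = 72
h = 1/7 + (1)²/72 = 0.142857 + 0.0138889 = 0.1567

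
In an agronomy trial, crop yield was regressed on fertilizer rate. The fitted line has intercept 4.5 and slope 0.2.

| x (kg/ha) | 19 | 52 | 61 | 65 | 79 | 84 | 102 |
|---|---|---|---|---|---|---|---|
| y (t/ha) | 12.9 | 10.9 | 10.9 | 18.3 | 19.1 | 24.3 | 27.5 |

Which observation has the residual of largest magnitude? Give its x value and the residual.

x = 61, r = -5.8

x=19: ŷ = 4.5 + 0.2·19 = 8.3; r = 12.9 − 8.3 = 4.6
x=52: ŷ = 4.5 + 0.2·52 = 14.9; r = 10.9 − 14.9 = -4
x=61: ŷ = 4.5 + 0.2·61 = 16.7; r = 10.9 − 16.7 = -5.8
x=65: ŷ = 4.5 + 0.2·65 = 17.5; r = 18.3 − 17.5 = 0.8
x=79: ŷ = 4.5 + 0.2·79 = 20.3; r = 19.1 − 20.3 = -1.2
x=84: ŷ = 4.5 + 0.2·84 = 21.3; r = 24.3 − 21.3 = 3
x=102: ŷ = 4.5 + 0.2·102 = 24.9; r = 27.5 − 24.9 = 2.6
Largest |r| is 5.8 at x = 61, residual -5.8.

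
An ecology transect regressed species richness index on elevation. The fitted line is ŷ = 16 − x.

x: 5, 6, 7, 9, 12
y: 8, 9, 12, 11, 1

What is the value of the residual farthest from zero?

x=5: ŷ = 16 − 5 = 11; e = 8 − 11 = -3
x=6: ŷ = 16 − 6 = 10; e = 9 − 10 = -1
x=7: ŷ = 16 − 7 = 9; e = 12 − 9 = 3
x=9: ŷ = 16 − 9 = 7; e = 11 − 7 = 4
x=12: ŷ = 16 − 12 = 4; e = 1 − 4 = -3
Largest |e| is 4 at x = 9, residual 4.

e = 4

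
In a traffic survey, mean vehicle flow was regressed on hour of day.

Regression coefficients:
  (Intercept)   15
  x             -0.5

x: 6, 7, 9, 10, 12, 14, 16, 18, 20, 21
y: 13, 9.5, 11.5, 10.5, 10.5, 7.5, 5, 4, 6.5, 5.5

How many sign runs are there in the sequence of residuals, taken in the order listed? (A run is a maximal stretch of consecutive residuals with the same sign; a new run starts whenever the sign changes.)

5 runs

x=6: ŷ = 15 − 0.5·6 = 12; r = 13 − 12 = 1
x=7: ŷ = 15 − 0.5·7 = 11.5; r = 9.5 − 11.5 = -2
x=9: ŷ = 15 − 0.5·9 = 10.5; r = 11.5 − 10.5 = 1
x=10: ŷ = 15 − 0.5·10 = 10; r = 10.5 − 10 = 0.5
x=12: ŷ = 15 − 0.5·12 = 9; r = 10.5 − 9 = 1.5
x=14: ŷ = 15 − 0.5·14 = 8; r = 7.5 − 8 = -0.5
x=16: ŷ = 15 − 0.5·16 = 7; r = 5 − 7 = -2
x=18: ŷ = 15 − 0.5·18 = 6; r = 4 − 6 = -2
x=20: ŷ = 15 − 0.5·20 = 5; r = 6.5 − 5 = 1.5
x=21: ŷ = 15 − 0.5·21 = 4.5; r = 5.5 − 4.5 = 1
Signs: + − + + + − − − + +
Runs: +×1, −×1, +×3, −×3, +×2 → 5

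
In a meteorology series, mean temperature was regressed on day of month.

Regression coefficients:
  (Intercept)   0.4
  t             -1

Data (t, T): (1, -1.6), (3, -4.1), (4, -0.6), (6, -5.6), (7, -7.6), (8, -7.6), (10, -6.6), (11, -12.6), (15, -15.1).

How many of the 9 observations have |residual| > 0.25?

7

t=1: T̂ = 0.4 − 1 = -0.6; e = -1.6 − (-0.6) = -1
t=3: T̂ = 0.4 − 3 = -2.6; e = -4.1 − (-2.6) = -1.5
t=4: T̂ = 0.4 − 4 = -3.6; e = -0.6 − (-3.6) = 3
t=6: T̂ = 0.4 − 6 = -5.6; e = -5.6 − (-5.6) = 0
t=7: T̂ = 0.4 − 7 = -6.6; e = -7.6 − (-6.6) = -1
t=8: T̂ = 0.4 − 8 = -7.6; e = -7.6 − (-7.6) = 0
t=10: T̂ = 0.4 − 10 = -9.6; e = -6.6 − (-9.6) = 3
t=11: T̂ = 0.4 − 11 = -10.6; e = -12.6 − (-10.6) = -2
t=15: T̂ = 0.4 − 15 = -14.6; e = -15.1 − (-14.6) = -0.5
|e| > 0.25: t=1 (|e|=1), t=3 (|e|=1.5), t=4 (|e|=3), t=7 (|e|=1), t=10 (|e|=3), t=11 (|e|=2), t=15 (|e|=0.5) → 7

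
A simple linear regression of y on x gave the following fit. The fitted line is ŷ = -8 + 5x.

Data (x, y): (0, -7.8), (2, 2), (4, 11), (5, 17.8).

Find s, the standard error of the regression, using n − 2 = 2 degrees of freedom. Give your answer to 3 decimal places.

x=0: ŷ = -8 + 5·0 = -8; r = -7.8 − (-8) = 0.2
x=2: ŷ = -8 + 5·2 = 2; r = 2 − 2 = 0
x=4: ŷ = -8 + 5·4 = 12; r = 11 − 12 = -1
x=5: ŷ = -8 + 5·5 = 17; r = 17.8 − 17 = 0.8
SSE = 0.04 + 0 + 1 + 0.64 = 1.68
s = √(1.68/2) = √0.84 ≈ 0.917

s = 0.917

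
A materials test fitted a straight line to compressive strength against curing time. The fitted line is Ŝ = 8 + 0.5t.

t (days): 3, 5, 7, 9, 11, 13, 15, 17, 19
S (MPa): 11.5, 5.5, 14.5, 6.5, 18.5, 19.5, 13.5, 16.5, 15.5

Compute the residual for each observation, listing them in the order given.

2, -5, 3, -6, 5, 5, -2, 0, -2

t=3: Ŝ = 8 + 0.5·3 = 9.5; r = 11.5 − 9.5 = 2
t=5: Ŝ = 8 + 0.5·5 = 10.5; r = 5.5 − 10.5 = -5
t=7: Ŝ = 8 + 0.5·7 = 11.5; r = 14.5 − 11.5 = 3
t=9: Ŝ = 8 + 0.5·9 = 12.5; r = 6.5 − 12.5 = -6
t=11: Ŝ = 8 + 0.5·11 = 13.5; r = 18.5 − 13.5 = 5
t=13: Ŝ = 8 + 0.5·13 = 14.5; r = 19.5 − 14.5 = 5
t=15: Ŝ = 8 + 0.5·15 = 15.5; r = 13.5 − 15.5 = -2
t=17: Ŝ = 8 + 0.5·17 = 16.5; r = 16.5 − 16.5 = 0
t=19: Ŝ = 8 + 0.5·19 = 17.5; r = 15.5 − 17.5 = -2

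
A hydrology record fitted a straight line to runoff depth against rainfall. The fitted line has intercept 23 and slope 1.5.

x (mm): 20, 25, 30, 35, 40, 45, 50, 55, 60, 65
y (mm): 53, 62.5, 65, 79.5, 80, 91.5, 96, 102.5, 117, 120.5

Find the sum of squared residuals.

x=20: ŷ = 23 + 1.5·20 = 53; e = 53 − 53 = 0
x=25: ŷ = 23 + 1.5·25 = 60.5; e = 62.5 − 60.5 = 2
x=30: ŷ = 23 + 1.5·30 = 68; e = 65 − 68 = -3
x=35: ŷ = 23 + 1.5·35 = 75.5; e = 79.5 − 75.5 = 4
x=40: ŷ = 23 + 1.5·40 = 83; e = 80 − 83 = -3
x=45: ŷ = 23 + 1.5·45 = 90.5; e = 91.5 − 90.5 = 1
x=50: ŷ = 23 + 1.5·50 = 98; e = 96 − 98 = -2
x=55: ŷ = 23 + 1.5·55 = 105.5; e = 102.5 − 105.5 = -3
x=60: ŷ = 23 + 1.5·60 = 113; e = 117 − 113 = 4
x=65: ŷ = 23 + 1.5·65 = 120.5; e = 120.5 − 120.5 = 0
SSE = 0 + 4 + 9 + 16 + 9 + 1 + 4 + 9 + 16 + 0 = 68

SSE = 68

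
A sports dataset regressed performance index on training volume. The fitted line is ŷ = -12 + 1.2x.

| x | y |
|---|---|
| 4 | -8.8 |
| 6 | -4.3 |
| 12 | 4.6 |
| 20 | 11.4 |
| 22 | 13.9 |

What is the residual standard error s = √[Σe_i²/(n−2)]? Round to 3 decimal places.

x=4: ŷ = -12 + 1.2·4 = -7.2; e = -8.8 − (-7.2) = -1.6
x=6: ŷ = -12 + 1.2·6 = -4.8; e = -4.3 − (-4.8) = 0.5
x=12: ŷ = -12 + 1.2·12 = 2.4; e = 4.6 − 2.4 = 2.2
x=20: ŷ = -12 + 1.2·20 = 12; e = 11.4 − 12 = -0.6
x=22: ŷ = -12 + 1.2·22 = 14.4; e = 13.9 − 14.4 = -0.5
SSE = 2.56 + 0.25 + 4.84 + 0.36 + 0.25 = 8.26
s = √(8.26/3) = √2.75333 ≈ 1.659

s = 1.659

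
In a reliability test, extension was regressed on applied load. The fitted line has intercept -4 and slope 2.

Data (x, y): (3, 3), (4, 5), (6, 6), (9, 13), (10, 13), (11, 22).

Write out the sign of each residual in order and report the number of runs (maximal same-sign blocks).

3 runs

x=3: ŷ = -4 + 2·3 = 2; e = 3 − 2 = 1
x=4: ŷ = -4 + 2·4 = 4; e = 5 − 4 = 1
x=6: ŷ = -4 + 2·6 = 8; e = 6 − 8 = -2
x=9: ŷ = -4 + 2·9 = 14; e = 13 − 14 = -1
x=10: ŷ = -4 + 2·10 = 16; e = 13 − 16 = -3
x=11: ŷ = -4 + 2·11 = 18; e = 22 − 18 = 4
Signs: + + − − − +
Runs: +×2, −×3, +×1 → 3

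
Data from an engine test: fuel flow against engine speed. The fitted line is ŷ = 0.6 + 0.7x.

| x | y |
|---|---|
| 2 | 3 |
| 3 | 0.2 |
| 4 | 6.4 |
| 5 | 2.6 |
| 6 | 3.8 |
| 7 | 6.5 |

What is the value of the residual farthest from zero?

x=2: ŷ = 0.6 + 0.7·2 = 2; r = 3 − 2 = 1
x=3: ŷ = 0.6 + 0.7·3 = 2.7; r = 0.2 − 2.7 = -2.5
x=4: ŷ = 0.6 + 0.7·4 = 3.4; r = 6.4 − 3.4 = 3
x=5: ŷ = 0.6 + 0.7·5 = 4.1; r = 2.6 − 4.1 = -1.5
x=6: ŷ = 0.6 + 0.7·6 = 4.8; r = 3.8 − 4.8 = -1
x=7: ŷ = 0.6 + 0.7·7 = 5.5; r = 6.5 − 5.5 = 1
Largest |r| is 3 at x = 4, residual 3.

r = 3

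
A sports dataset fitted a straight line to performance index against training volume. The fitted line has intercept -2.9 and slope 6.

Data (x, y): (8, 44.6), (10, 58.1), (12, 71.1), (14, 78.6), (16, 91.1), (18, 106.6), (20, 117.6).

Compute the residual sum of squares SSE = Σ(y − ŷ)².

SSE = 18

x=8: ŷ = -2.9 + 6·8 = 45.1; r = 44.6 − 45.1 = -0.5
x=10: ŷ = -2.9 + 6·10 = 57.1; r = 58.1 − 57.1 = 1
x=12: ŷ = -2.9 + 6·12 = 69.1; r = 71.1 − 69.1 = 2
x=14: ŷ = -2.9 + 6·14 = 81.1; r = 78.6 − 81.1 = -2.5
x=16: ŷ = -2.9 + 6·16 = 93.1; r = 91.1 − 93.1 = -2
x=18: ŷ = -2.9 + 6·18 = 105.1; r = 106.6 − 105.1 = 1.5
x=20: ŷ = -2.9 + 6·20 = 117.1; r = 117.6 − 117.1 = 0.5
SSE = 0.25 + 1 + 4 + 6.25 + 4 + 2.25 + 0.25 = 18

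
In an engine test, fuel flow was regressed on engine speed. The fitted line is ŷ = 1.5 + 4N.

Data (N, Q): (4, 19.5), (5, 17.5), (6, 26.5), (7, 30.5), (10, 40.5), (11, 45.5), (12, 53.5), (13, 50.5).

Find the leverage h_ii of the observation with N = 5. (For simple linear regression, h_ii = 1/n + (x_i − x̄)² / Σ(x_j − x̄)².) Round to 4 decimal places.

N̄ = (4 + 5 + 6 + 7 + 10 + 11 + 12 + 13)/8 = 8.5
Σ(N − N̄)² = 20.25 + 12.25 + 6.25 + 2.25 + 2.25 + 6.25 + 12.25 + 20.25 = 82
h = 1/8 + (-3.5)²/82 = 0.125 + 0.14939 = 0.2744

h = 0.2744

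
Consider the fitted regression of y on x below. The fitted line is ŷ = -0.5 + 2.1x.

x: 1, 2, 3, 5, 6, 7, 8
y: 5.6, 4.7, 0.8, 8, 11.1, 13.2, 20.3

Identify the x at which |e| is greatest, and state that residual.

x = 3, e = -5

x=1: ŷ = -0.5 + 2.1·1 = 1.6; e = 5.6 − 1.6 = 4
x=2: ŷ = -0.5 + 2.1·2 = 3.7; e = 4.7 − 3.7 = 1
x=3: ŷ = -0.5 + 2.1·3 = 5.8; e = 0.8 − 5.8 = -5
x=5: ŷ = -0.5 + 2.1·5 = 10; e = 8 − 10 = -2
x=6: ŷ = -0.5 + 2.1·6 = 12.1; e = 11.1 − 12.1 = -1
x=7: ŷ = -0.5 + 2.1·7 = 14.2; e = 13.2 − 14.2 = -1
x=8: ŷ = -0.5 + 2.1·8 = 16.3; e = 20.3 − 16.3 = 4
Largest |e| is 5 at x = 3, residual -5.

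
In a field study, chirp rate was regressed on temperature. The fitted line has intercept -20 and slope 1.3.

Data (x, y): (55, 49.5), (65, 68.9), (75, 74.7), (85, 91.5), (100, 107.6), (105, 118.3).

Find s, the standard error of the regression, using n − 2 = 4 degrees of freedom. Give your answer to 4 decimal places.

s = 3.2094

x=55: ŷ = -20 + 1.3·55 = 51.5; r = 49.5 − 51.5 = -2
x=65: ŷ = -20 + 1.3·65 = 64.5; r = 68.9 − 64.5 = 4.4
x=75: ŷ = -20 + 1.3·75 = 77.5; r = 74.7 − 77.5 = -2.8
x=85: ŷ = -20 + 1.3·85 = 90.5; r = 91.5 − 90.5 = 1
x=100: ŷ = -20 + 1.3·100 = 110; r = 107.6 − 110 = -2.4
x=105: ŷ = -20 + 1.3·105 = 116.5; r = 118.3 − 116.5 = 1.8
SSE = 4 + 19.36 + 7.84 + 1 + 5.76 + 3.24 = 41.2
s = √(41.2/4) = √10.3 ≈ 3.2094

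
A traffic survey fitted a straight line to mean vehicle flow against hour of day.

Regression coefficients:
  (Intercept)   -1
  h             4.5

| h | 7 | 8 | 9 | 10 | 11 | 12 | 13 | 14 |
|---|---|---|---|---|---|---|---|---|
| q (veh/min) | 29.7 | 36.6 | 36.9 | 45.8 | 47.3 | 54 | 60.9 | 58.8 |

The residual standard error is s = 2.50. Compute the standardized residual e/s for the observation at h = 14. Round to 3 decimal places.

q̂ = -1 + 4.5·14 = 62
e = 58.8 − 62 = -3.2
e/s = -3.2 / 2.50 = -1.280

-1.280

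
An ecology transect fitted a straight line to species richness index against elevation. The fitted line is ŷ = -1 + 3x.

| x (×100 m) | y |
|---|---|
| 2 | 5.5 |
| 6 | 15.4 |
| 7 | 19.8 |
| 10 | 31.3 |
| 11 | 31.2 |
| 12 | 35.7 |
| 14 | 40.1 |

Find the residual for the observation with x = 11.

r = -0.8

ŷ = -1 + 3·11 = 32
r = 31.2 − 32 = -0.8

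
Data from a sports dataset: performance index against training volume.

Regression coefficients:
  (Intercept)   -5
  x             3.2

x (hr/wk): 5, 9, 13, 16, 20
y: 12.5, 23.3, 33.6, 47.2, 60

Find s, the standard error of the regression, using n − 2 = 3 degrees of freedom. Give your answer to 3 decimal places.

s = 2.121

x=5: ŷ = -5 + 3.2·5 = 11; e = 12.5 − 11 = 1.5
x=9: ŷ = -5 + 3.2·9 = 23.8; e = 23.3 − 23.8 = -0.5
x=13: ŷ = -5 + 3.2·13 = 36.6; e = 33.6 − 36.6 = -3
x=16: ŷ = -5 + 3.2·16 = 46.2; e = 47.2 − 46.2 = 1
x=20: ŷ = -5 + 3.2·20 = 59; e = 60 − 59 = 1
SSE = 2.25 + 0.25 + 9 + 1 + 1 = 13.5
s = √(13.5/3) = √4.5 ≈ 2.121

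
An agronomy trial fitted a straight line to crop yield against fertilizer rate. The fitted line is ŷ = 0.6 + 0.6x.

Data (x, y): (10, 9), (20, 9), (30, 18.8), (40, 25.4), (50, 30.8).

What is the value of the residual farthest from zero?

x=10: ŷ = 0.6 + 0.6·10 = 6.6; e = 9 − 6.6 = 2.4
x=20: ŷ = 0.6 + 0.6·20 = 12.6; e = 9 − 12.6 = -3.6
x=30: ŷ = 0.6 + 0.6·30 = 18.6; e = 18.8 − 18.6 = 0.2
x=40: ŷ = 0.6 + 0.6·40 = 24.6; e = 25.4 − 24.6 = 0.8
x=50: ŷ = 0.6 + 0.6·50 = 30.6; e = 30.8 − 30.6 = 0.2
Largest |e| is 3.6 at x = 20, residual -3.6.

e = -3.6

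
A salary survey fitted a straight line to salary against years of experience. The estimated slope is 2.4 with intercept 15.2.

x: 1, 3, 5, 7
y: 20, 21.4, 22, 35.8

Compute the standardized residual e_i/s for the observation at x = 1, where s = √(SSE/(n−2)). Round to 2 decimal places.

x=1: ŷ = 15.2 + 2.4·1 = 17.6; e = 20 − 17.6 = 2.4
x=3: ŷ = 15.2 + 2.4·3 = 22.4; e = 21.4 − 22.4 = -1
x=5: ŷ = 15.2 + 2.4·5 = 27.2; e = 22 − 27.2 = -5.2
x=7: ŷ = 15.2 + 2.4·7 = 32; e = 35.8 − 32 = 3.8
SSE = 5.76 + 1 + 27.04 + 14.44 = 48.24
s = √(48.24/2) = 4.91121
e/s = 2.4 / 4.91121 = 0.49

0.49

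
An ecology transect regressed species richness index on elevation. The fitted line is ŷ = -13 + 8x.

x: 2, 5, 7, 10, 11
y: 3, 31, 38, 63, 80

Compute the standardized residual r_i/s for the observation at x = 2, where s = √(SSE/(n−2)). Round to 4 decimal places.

0.0000

x=2: ŷ = -13 + 8·2 = 3; r = 3 − 3 = 0
x=5: ŷ = -13 + 8·5 = 27; r = 31 − 27 = 4
x=7: ŷ = -13 + 8·7 = 43; r = 38 − 43 = -5
x=10: ŷ = -13 + 8·10 = 67; r = 63 − 67 = -4
x=11: ŷ = -13 + 8·11 = 75; r = 80 − 75 = 5
SSE = 0 + 16 + 25 + 16 + 25 = 82
s = √(82/3) = 5.22813
r/s = 0 / 5.22813 = 0.0000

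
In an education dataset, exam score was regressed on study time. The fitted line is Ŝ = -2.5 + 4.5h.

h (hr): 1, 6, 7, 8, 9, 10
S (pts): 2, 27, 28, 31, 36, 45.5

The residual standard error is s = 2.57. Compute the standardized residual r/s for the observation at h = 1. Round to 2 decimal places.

Ŝ = -2.5 + 4.5·1 = 2
r = 2 − 2 = 0
r/s = 0 / 2.57 = 0.00

0.00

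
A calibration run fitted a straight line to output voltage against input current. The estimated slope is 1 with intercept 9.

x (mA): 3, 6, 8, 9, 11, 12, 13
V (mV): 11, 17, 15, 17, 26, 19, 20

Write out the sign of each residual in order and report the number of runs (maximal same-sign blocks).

5 runs

x=3: V̂ = 9 + 3 = 12; r = 11 − 12 = -1
x=6: V̂ = 9 + 6 = 15; r = 17 − 15 = 2
x=8: V̂ = 9 + 8 = 17; r = 15 − 17 = -2
x=9: V̂ = 9 + 9 = 18; r = 17 − 18 = -1
x=11: V̂ = 9 + 11 = 20; r = 26 − 20 = 6
x=12: V̂ = 9 + 12 = 21; r = 19 − 21 = -2
x=13: V̂ = 9 + 13 = 22; r = 20 − 22 = -2
Signs: − + − − + − −
Runs: −×1, +×1, −×2, +×1, −×2 → 5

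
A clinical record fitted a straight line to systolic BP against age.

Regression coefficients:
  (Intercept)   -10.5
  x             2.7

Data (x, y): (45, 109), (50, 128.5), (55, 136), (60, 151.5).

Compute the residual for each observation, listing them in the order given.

x=45: ŷ = -10.5 + 2.7·45 = 111; r = 109 − 111 = -2
x=50: ŷ = -10.5 + 2.7·50 = 124.5; r = 128.5 − 124.5 = 4
x=55: ŷ = -10.5 + 2.7·55 = 138; r = 136 − 138 = -2
x=60: ŷ = -10.5 + 2.7·60 = 151.5; r = 151.5 − 151.5 = 0

-2, 4, -2, 0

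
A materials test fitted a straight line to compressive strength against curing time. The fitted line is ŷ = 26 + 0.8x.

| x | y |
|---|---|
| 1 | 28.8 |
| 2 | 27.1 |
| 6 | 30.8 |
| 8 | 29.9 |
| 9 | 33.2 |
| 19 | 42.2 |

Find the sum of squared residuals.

SSE = 11.5

x=1: ŷ = 26 + 0.8·1 = 26.8; r = 28.8 − 26.8 = 2
x=2: ŷ = 26 + 0.8·2 = 27.6; r = 27.1 − 27.6 = -0.5
x=6: ŷ = 26 + 0.8·6 = 30.8; r = 30.8 − 30.8 = 0
x=8: ŷ = 26 + 0.8·8 = 32.4; r = 29.9 − 32.4 = -2.5
x=9: ŷ = 26 + 0.8·9 = 33.2; r = 33.2 − 33.2 = 0
x=19: ŷ = 26 + 0.8·19 = 41.2; r = 42.2 − 41.2 = 1
SSE = 4 + 0.25 + 0 + 6.25 + 0 + 1 = 11.5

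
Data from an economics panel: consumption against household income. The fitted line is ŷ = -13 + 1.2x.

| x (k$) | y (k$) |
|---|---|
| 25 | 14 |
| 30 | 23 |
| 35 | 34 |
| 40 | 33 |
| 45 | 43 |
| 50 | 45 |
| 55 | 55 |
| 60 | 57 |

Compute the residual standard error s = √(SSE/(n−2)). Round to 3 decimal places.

x=25: ŷ = -13 + 1.2·25 = 17; r = 14 − 17 = -3
x=30: ŷ = -13 + 1.2·30 = 23; r = 23 − 23 = 0
x=35: ŷ = -13 + 1.2·35 = 29; r = 34 − 29 = 5
x=40: ŷ = -13 + 1.2·40 = 35; r = 33 − 35 = -2
x=45: ŷ = -13 + 1.2·45 = 41; r = 43 − 41 = 2
x=50: ŷ = -13 + 1.2·50 = 47; r = 45 − 47 = -2
x=55: ŷ = -13 + 1.2·55 = 53; r = 55 − 53 = 2
x=60: ŷ = -13 + 1.2·60 = 59; r = 57 − 59 = -2
SSE = 9 + 0 + 25 + 4 + 4 + 4 + 4 + 4 = 54
s = √(54/6) = √9 ≈ 3.000

s = 3.000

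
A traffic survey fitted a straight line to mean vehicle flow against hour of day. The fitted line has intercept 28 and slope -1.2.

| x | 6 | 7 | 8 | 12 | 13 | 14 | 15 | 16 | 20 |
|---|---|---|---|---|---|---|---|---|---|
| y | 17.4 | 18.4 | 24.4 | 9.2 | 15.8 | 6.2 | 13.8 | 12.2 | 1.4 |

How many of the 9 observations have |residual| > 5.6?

x=6: ŷ = 28 − 1.2·6 = 20.8; e = 17.4 − 20.8 = -3.4
x=7: ŷ = 28 − 1.2·7 = 19.6; e = 18.4 − 19.6 = -1.2
x=8: ŷ = 28 − 1.2·8 = 18.4; e = 24.4 − 18.4 = 6
x=12: ŷ = 28 − 1.2·12 = 13.6; e = 9.2 − 13.6 = -4.4
x=13: ŷ = 28 − 1.2·13 = 12.4; e = 15.8 − 12.4 = 3.4
x=14: ŷ = 28 − 1.2·14 = 11.2; e = 6.2 − 11.2 = -5
x=15: ŷ = 28 − 1.2·15 = 10; e = 13.8 − 10 = 3.8
x=16: ŷ = 28 − 1.2·16 = 8.8; e = 12.2 − 8.8 = 3.4
x=20: ŷ = 28 − 1.2·20 = 4; e = 1.4 − 4 = -2.6
|e| > 5.6: x=8 (|e|=6) → 1

1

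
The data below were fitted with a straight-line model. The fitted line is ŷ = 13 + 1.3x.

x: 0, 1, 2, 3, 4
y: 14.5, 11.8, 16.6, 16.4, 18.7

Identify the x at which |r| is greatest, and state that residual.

x = 1, r = -2.5

x=0: ŷ = 13 + 1.3·0 = 13; r = 14.5 − 13 = 1.5
x=1: ŷ = 13 + 1.3·1 = 14.3; r = 11.8 − 14.3 = -2.5
x=2: ŷ = 13 + 1.3·2 = 15.6; r = 16.6 − 15.6 = 1
x=3: ŷ = 13 + 1.3·3 = 16.9; r = 16.4 − 16.9 = -0.5
x=4: ŷ = 13 + 1.3·4 = 18.2; r = 18.7 − 18.2 = 0.5
Largest |r| is 2.5 at x = 1, residual -2.5.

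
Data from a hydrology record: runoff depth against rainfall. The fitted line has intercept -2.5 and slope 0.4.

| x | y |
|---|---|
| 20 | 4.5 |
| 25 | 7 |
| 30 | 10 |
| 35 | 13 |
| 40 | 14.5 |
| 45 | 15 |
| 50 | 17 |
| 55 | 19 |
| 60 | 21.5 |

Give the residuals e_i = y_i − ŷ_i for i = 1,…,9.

x=20: ŷ = -2.5 + 0.4·20 = 5.5; e = 4.5 − 5.5 = -1
x=25: ŷ = -2.5 + 0.4·25 = 7.5; e = 7 − 7.5 = -0.5
x=30: ŷ = -2.5 + 0.4·30 = 9.5; e = 10 − 9.5 = 0.5
x=35: ŷ = -2.5 + 0.4·35 = 11.5; e = 13 − 11.5 = 1.5
x=40: ŷ = -2.5 + 0.4·40 = 13.5; e = 14.5 − 13.5 = 1
x=45: ŷ = -2.5 + 0.4·45 = 15.5; e = 15 − 15.5 = -0.5
x=50: ŷ = -2.5 + 0.4·50 = 17.5; e = 17 − 17.5 = -0.5
x=55: ŷ = -2.5 + 0.4·55 = 19.5; e = 19 − 19.5 = -0.5
x=60: ŷ = -2.5 + 0.4·60 = 21.5; e = 21.5 − 21.5 = 0

-1, -0.5, 0.5, 1.5, 1, -0.5, -0.5, -0.5, 0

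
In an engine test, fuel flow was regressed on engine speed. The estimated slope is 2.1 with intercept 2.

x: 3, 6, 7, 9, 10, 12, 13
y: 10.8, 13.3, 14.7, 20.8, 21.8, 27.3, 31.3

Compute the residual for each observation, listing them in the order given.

x=3: ŷ = 2 + 2.1·3 = 8.3; e = 10.8 − 8.3 = 2.5
x=6: ŷ = 2 + 2.1·6 = 14.6; e = 13.3 − 14.6 = -1.3
x=7: ŷ = 2 + 2.1·7 = 16.7; e = 14.7 − 16.7 = -2
x=9: ŷ = 2 + 2.1·9 = 20.9; e = 20.8 − 20.9 = -0.1
x=10: ŷ = 2 + 2.1·10 = 23; e = 21.8 − 23 = -1.2
x=12: ŷ = 2 + 2.1·12 = 27.2; e = 27.3 − 27.2 = 0.1
x=13: ŷ = 2 + 2.1·13 = 29.3; e = 31.3 − 29.3 = 2

2.5, -1.3, -2, -0.1, -1.2, 0.1, 2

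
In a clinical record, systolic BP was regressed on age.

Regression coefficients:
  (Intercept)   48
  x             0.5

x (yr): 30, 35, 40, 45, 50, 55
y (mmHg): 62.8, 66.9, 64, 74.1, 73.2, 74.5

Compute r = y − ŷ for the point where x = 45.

ŷ = 48 + 0.5·45 = 70.5
r = 74.1 − 70.5 = 3.6

r = 3.6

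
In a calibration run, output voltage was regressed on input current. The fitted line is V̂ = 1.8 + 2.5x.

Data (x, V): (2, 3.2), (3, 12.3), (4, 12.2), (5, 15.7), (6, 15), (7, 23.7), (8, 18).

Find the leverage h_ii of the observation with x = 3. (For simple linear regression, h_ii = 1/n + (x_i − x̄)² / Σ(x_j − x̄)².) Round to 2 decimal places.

h = 0.29

x̄ = (2 + 3 + 4 + 5 + 6 + 7 + 8)/7 = 5
Σ(x − x̄)² = 9 + 4 + 1 + 0 + 1 + 4 + 9 = 28
h = 1/7 + (-2)²/28 = 0.142857 + 0.142857 = 0.29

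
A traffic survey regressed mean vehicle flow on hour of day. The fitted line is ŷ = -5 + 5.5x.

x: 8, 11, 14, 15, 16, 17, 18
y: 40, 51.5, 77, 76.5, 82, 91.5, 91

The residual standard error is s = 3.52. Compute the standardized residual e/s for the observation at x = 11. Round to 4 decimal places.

-1.1364

ŷ = -5 + 5.5·11 = 55.5
e = 51.5 − 55.5 = -4
e/s = -4 / 3.52 = -1.1364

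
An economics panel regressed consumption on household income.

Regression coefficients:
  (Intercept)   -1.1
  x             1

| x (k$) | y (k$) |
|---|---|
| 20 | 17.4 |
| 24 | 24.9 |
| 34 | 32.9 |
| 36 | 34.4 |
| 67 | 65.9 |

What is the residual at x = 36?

ŷ = -1.1 + 36 = 34.9
e = 34.4 − 34.9 = -0.5

e = -0.5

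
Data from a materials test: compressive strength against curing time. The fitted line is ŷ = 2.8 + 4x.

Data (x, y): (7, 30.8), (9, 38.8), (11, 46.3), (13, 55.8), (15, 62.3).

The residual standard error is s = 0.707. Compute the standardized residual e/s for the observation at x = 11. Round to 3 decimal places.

ŷ = 2.8 + 4·11 = 46.8
e = 46.3 − 46.8 = -0.5
e/s = -0.5 / 0.707 = -0.707

-0.707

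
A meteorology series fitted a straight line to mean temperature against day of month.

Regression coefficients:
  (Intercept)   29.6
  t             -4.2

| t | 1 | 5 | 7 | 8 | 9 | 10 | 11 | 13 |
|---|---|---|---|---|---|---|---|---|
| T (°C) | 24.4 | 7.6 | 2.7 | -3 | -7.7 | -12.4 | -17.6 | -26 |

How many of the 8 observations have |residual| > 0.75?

t=1: T̂ = 29.6 − 4.2·1 = 25.4; e = 24.4 − 25.4 = -1
t=5: T̂ = 29.6 − 4.2·5 = 8.6; e = 7.6 − 8.6 = -1
t=7: T̂ = 29.6 − 4.2·7 = 0.2; e = 2.7 − 0.2 = 2.5
t=8: T̂ = 29.6 − 4.2·8 = -4; e = -3 − (-4) = 1
t=9: T̂ = 29.6 − 4.2·9 = -8.2; e = -7.7 − (-8.2) = 0.5
t=10: T̂ = 29.6 − 4.2·10 = -12.4; e = -12.4 − (-12.4) = 0
t=11: T̂ = 29.6 − 4.2·11 = -16.6; e = -17.6 − (-16.6) = -1
t=13: T̂ = 29.6 − 4.2·13 = -25; e = -26 − (-25) = -1
|e| > 0.75: t=1 (|e|=1), t=5 (|e|=1), t=7 (|e|=2.5), t=8 (|e|=1), t=11 (|e|=1), t=13 (|e|=1) → 6

6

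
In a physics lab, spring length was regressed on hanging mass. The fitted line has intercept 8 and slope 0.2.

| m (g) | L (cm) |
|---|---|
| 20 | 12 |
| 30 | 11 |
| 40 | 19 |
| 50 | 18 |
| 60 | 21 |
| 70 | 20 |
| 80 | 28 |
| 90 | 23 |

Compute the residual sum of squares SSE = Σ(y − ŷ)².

m=20: ŷ = 8 + 0.2·20 = 12; r = 12 − 12 = 0
m=30: ŷ = 8 + 0.2·30 = 14; r = 11 − 14 = -3
m=40: ŷ = 8 + 0.2·40 = 16; r = 19 − 16 = 3
m=50: ŷ = 8 + 0.2·50 = 18; r = 18 − 18 = 0
m=60: ŷ = 8 + 0.2·60 = 20; r = 21 − 20 = 1
m=70: ŷ = 8 + 0.2·70 = 22; r = 20 − 22 = -2
m=80: ŷ = 8 + 0.2·80 = 24; r = 28 − 24 = 4
m=90: ŷ = 8 + 0.2·90 = 26; r = 23 − 26 = -3
SSE = 0 + 9 + 9 + 0 + 1 + 4 + 16 + 9 = 48

SSE = 48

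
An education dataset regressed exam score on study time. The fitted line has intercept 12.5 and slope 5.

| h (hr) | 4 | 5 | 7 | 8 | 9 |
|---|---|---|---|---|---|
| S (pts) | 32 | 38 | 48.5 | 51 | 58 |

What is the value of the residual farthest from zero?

r = -1.5

h=4: ŷ = 12.5 + 5·4 = 32.5; r = 32 − 32.5 = -0.5
h=5: ŷ = 12.5 + 5·5 = 37.5; r = 38 − 37.5 = 0.5
h=7: ŷ = 12.5 + 5·7 = 47.5; r = 48.5 − 47.5 = 1
h=8: ŷ = 12.5 + 5·8 = 52.5; r = 51 − 52.5 = -1.5
h=9: ŷ = 12.5 + 5·9 = 57.5; r = 58 − 57.5 = 0.5
Largest |r| is 1.5 at h = 8, residual -1.5.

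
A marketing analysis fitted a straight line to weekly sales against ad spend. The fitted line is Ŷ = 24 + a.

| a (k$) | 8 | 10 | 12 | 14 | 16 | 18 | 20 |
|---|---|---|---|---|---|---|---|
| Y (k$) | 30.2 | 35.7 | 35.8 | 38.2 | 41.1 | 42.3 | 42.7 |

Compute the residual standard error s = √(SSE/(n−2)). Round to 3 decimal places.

a=8: Ŷ = 24 + 8 = 32; e = 30.2 − 32 = -1.8
a=10: Ŷ = 24 + 10 = 34; e = 35.7 − 34 = 1.7
a=12: Ŷ = 24 + 12 = 36; e = 35.8 − 36 = -0.2
a=14: Ŷ = 24 + 14 = 38; e = 38.2 − 38 = 0.2
a=16: Ŷ = 24 + 16 = 40; e = 41.1 − 40 = 1.1
a=18: Ŷ = 24 + 18 = 42; e = 42.3 − 42 = 0.3
a=20: Ŷ = 24 + 20 = 44; e = 42.7 − 44 = -1.3
SSE = 3.24 + 2.89 + 0.04 + 0.04 + 1.21 + 0.09 + 1.69 = 9.2
s = √(9.2/5) = √1.84 ≈ 1.356

s = 1.356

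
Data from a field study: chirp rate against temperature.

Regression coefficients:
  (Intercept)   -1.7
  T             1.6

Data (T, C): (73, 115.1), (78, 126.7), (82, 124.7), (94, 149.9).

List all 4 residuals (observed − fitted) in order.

T=73: ŷ = -1.7 + 1.6·73 = 115.1; e = 115.1 − 115.1 = 0
T=78: ŷ = -1.7 + 1.6·78 = 123.1; e = 126.7 − 123.1 = 3.6
T=82: ŷ = -1.7 + 1.6·82 = 129.5; e = 124.7 − 129.5 = -4.8
T=94: ŷ = -1.7 + 1.6·94 = 148.7; e = 149.9 − 148.7 = 1.2

0, 3.6, -4.8, 1.2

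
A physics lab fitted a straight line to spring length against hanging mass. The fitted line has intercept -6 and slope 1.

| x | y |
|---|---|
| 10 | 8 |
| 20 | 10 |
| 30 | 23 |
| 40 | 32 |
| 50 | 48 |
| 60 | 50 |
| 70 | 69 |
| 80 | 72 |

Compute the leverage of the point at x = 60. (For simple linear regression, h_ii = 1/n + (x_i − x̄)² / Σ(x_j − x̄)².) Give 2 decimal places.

h = 0.18

x̄ = (10 + 20 + 30 + 40 + 50 + 60 + 70 + 80)/8 = 45
Σ(x − x̄)² = 1225 + 625 + 225 + 25 + 25 + 225 + 625 + 1225 = 4200
h = 1/8 + (15)²/4200 = 0.125 + 0.0535714 = 0.18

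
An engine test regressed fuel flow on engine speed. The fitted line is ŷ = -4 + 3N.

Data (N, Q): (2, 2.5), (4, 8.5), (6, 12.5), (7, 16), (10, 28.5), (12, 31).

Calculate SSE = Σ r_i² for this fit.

N=2: ŷ = -4 + 3·2 = 2; r = 2.5 − 2 = 0.5
N=4: ŷ = -4 + 3·4 = 8; r = 8.5 − 8 = 0.5
N=6: ŷ = -4 + 3·6 = 14; r = 12.5 − 14 = -1.5
N=7: ŷ = -4 + 3·7 = 17; r = 16 − 17 = -1
N=10: ŷ = -4 + 3·10 = 26; r = 28.5 − 26 = 2.5
N=12: ŷ = -4 + 3·12 = 32; r = 31 − 32 = -1
SSE = 0.25 + 0.25 + 2.25 + 1 + 6.25 + 1 = 11

SSE = 11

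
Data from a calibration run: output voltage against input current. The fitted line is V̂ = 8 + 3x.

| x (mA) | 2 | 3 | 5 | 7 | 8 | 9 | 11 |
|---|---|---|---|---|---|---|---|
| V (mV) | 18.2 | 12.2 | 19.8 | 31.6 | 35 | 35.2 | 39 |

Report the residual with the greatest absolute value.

r = -4.8

x=2: V̂ = 8 + 3·2 = 14; r = 18.2 − 14 = 4.2
x=3: V̂ = 8 + 3·3 = 17; r = 12.2 − 17 = -4.8
x=5: V̂ = 8 + 3·5 = 23; r = 19.8 − 23 = -3.2
x=7: V̂ = 8 + 3·7 = 29; r = 31.6 − 29 = 2.6
x=8: V̂ = 8 + 3·8 = 32; r = 35 − 32 = 3
x=9: V̂ = 8 + 3·9 = 35; r = 35.2 − 35 = 0.2
x=11: V̂ = 8 + 3·11 = 41; r = 39 − 41 = -2
Largest |r| is 4.8 at x = 3, residual -4.8.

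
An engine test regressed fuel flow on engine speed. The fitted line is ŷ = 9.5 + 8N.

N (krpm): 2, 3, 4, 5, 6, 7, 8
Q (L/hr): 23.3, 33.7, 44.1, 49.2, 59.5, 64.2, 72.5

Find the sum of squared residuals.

SSE = 18.42

N=2: ŷ = 9.5 + 8·2 = 25.5; e = 23.3 − 25.5 = -2.2
N=3: ŷ = 9.5 + 8·3 = 33.5; e = 33.7 − 33.5 = 0.2
N=4: ŷ = 9.5 + 8·4 = 41.5; e = 44.1 − 41.5 = 2.6
N=5: ŷ = 9.5 + 8·5 = 49.5; e = 49.2 − 49.5 = -0.3
N=6: ŷ = 9.5 + 8·6 = 57.5; e = 59.5 − 57.5 = 2
N=7: ŷ = 9.5 + 8·7 = 65.5; e = 64.2 − 65.5 = -1.3
N=8: ŷ = 9.5 + 8·8 = 73.5; e = 72.5 − 73.5 = -1
SSE = 4.84 + 0.04 + 6.76 + 0.09 + 4 + 1.69 + 1 = 18.42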